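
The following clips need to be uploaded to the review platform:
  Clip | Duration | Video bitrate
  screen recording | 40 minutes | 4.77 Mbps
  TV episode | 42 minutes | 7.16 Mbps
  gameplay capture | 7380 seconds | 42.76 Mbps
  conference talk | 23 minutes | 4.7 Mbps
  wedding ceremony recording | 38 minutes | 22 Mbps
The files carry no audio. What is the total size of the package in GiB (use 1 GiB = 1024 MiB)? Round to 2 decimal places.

46.76 GiB

screen recording: 4.770 Mbps × 2400 s = 11448.0 Mb
TV episode: 7.160 Mbps × 2520 s = 18043.2 Mb
gameplay capture: 42.760 Mbps × 7380 s = 315568.8 Mb
conference talk: 4.700 Mbps × 1380 s = 6486.0 Mb
wedding ceremony recording: 22.000 Mbps × 2280 s = 50160.0 Mb
Total: 401706.0 Mb = 50213.2 MB.
= 46.76 GiB.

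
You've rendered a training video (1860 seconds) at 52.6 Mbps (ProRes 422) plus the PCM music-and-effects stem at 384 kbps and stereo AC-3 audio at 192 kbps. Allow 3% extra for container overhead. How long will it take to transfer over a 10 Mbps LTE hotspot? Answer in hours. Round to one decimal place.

Audio total: 384 + 192 = 576 kbps = 0.576 Mbps.
Total bitrate: 53.176 Mbps.
File: 53.176 Mbps × 1860 s = 98907.4 Mb.
With 3% container overhead: ×1.03. → 101874.6 Mb.
At 10 Mbps: 101874.6 / 10 = 10187.5 s ≈ 2.83 hours.

2.8 hours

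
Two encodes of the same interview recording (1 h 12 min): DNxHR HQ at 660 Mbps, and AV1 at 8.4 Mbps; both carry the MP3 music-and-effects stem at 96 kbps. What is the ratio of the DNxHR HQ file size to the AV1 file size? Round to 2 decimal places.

1 h 12 min = 72 min = 4320 s
Audio: 96 kbps = 0.096 Mbps.
DNxHR HQ: 660.096 Mbps × 4320 s = 2851614.7 Mb = 331.972 GiB.
AV1: 8.496 Mbps × 4320 s = 36702.7 Mb = 4.273 GiB.
Ratio: 331.972 / 4.273 = 77.695.

77.69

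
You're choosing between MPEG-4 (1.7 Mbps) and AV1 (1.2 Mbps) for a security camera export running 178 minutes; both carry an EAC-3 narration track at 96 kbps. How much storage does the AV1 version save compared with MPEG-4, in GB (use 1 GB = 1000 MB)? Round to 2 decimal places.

178 min = 10680 s
Audio: 96 kbps = 0.096 Mbps.
MPEG-4: 1.796 Mbps × 10680 s = 19181.3 Mb = 2.398 GB.
AV1: 1.296 Mbps × 10680 s = 13841.3 Mb = 1.730 GB.
Saving: 2.398 − 1.730 = 0.667 GB.

0.67 GB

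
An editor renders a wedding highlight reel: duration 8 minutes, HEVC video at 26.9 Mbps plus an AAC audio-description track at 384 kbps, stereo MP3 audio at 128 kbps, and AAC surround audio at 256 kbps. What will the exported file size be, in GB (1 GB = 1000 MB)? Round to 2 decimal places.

1.66 GB

8 min = 480 s
Audio total: 384 + 128 + 256 = 768 kbps = 0.768 Mbps.
Total bitrate: 26.9 + 0.768 = 27.668 Mbps.
Stream data: 27.668 Mbps × 480 s = 13280.6 Mb.
13,281 Mb ÷ 8 = 1,660 MB → 1.660 GB.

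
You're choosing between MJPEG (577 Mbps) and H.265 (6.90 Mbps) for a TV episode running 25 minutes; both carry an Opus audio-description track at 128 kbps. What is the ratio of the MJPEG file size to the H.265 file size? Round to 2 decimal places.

82.12

25 min = 1500 s
Audio: 128 kbps = 0.128 Mbps.
MJPEG: 577.128 Mbps × 1500 s = 865692.0 Mb = 100.780 GiB.
H.265: 7.028 Mbps × 1500 s = 10542.0 Mb = 1.227 GiB.
Ratio: 100.780 / 1.227 = 82.118.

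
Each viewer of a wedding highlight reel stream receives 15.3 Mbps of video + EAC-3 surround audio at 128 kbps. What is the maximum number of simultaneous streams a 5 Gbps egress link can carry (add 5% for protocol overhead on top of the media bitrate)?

Audio: 128 kbps = 0.128 Mbps.
Per-viewer media rate: 15.428 Mbps.
On the wire with 5% overhead: 16.199 Mbps.
5 Gbps = 5,000 Mbps; 5,000 / 16.199 = 308.65 → 308 viewers.

308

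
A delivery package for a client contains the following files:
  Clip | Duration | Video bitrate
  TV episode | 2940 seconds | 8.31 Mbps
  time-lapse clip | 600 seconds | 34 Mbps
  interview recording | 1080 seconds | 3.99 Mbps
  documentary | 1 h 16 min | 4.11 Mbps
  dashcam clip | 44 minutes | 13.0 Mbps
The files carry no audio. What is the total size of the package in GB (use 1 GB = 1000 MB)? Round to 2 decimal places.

TV episode: 8.310 Mbps × 2940 s = 24431.4 Mb
time-lapse clip: 34.000 Mbps × 600 s = 20400.0 Mb
interview recording: 3.990 Mbps × 1080 s = 4309.2 Mb
documentary: 4.110 Mbps × 4560 s = 18741.6 Mb
dashcam clip: 13.000 Mbps × 2640 s = 34320.0 Mb
Total: 102202.2 Mb = 12775.3 MB.
= 12.78 GB.

12.78 GB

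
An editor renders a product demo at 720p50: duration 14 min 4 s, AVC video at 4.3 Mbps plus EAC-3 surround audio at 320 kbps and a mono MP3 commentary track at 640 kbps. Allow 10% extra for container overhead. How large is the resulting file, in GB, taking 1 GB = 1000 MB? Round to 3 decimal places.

14 min 4 s = 844 s
Audio total: 320 + 640 = 960 kbps = 0.960 Mbps.
Total bitrate: 4.3 + 0.960 = 5.260 Mbps.
Stream data: 5.260 Mbps × 844 s = 4439.4 Mb.
With 10% container overhead: ×1.10.
4,883 Mb ÷ 8 = 610.4 MB → 0.6104 GB.

0.610 GB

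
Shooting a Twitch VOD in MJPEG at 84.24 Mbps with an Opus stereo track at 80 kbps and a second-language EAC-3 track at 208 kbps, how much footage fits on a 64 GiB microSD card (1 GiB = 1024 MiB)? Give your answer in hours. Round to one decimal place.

Audio total: 80 + 208 = 288 kbps = 0.288 Mbps.
Total bitrate: 84.24 + 0.288 = 84.528 Mbps.
Capacity: 64 GiB = 549,756 Mb.
Recording time: 549,756 / 84.528 = 6,504 s ≈ 1.81 hours.

1.8 hours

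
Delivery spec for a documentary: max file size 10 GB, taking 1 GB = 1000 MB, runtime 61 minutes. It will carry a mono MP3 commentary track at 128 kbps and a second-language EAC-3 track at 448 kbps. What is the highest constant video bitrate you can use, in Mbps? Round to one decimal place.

Budget: 10 GB = 80000.0 Mb.
61 min = 3660 s
Total bitrate budget: 80000.0 Mb / 3660 s = 21.858 Mbps.
Audio total: 128 + 448 = 576 kbps = 0.576 Mbps.
Video: 21.858 − 0.576 = 21.282 Mbps.

21.3 Mbps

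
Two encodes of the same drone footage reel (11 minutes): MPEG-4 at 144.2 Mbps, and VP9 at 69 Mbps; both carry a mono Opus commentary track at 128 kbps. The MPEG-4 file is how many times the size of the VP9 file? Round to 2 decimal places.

11 min = 660 s
Audio: 128 kbps = 0.128 Mbps.
MPEG-4: 144.328 Mbps × 660 s = 95256.5 Mb = 11.089 GiB.
VP9: 69.128 Mbps × 660 s = 45624.5 Mb = 5.311 GiB.
Ratio: 11.089 / 5.311 = 2.088.

2.09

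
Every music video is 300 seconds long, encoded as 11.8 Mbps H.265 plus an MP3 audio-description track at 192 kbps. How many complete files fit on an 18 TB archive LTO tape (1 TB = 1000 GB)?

40026

Audio: 192 kbps = 0.192 Mbps.
Total bitrate: 11.992 Mbps.
Per item: 11.992 Mbps × 300 s = 3,598 Mb = 449.7 MB.
Capacity: 18 TB = 144,000,000 Mb; 40026.68 items → 40026 complete.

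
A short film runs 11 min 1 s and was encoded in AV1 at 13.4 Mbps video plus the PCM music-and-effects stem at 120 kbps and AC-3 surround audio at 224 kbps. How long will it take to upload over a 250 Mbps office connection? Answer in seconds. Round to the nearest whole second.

36 seconds

11 min 1 s = 661 s
Audio total: 120 + 224 = 344 kbps = 0.344 Mbps.
Total bitrate: 13.744 Mbps.
File: 13.744 Mbps × 661 s = 9084.8 Mb.
At 250 Mbps: 9084.8 / 250 = 36.3 s ≈ 36.3 seconds.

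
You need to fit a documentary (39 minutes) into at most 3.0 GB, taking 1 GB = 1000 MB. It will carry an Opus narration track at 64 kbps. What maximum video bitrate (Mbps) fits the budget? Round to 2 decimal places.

Budget: 3.0 GB = 24000.0 Mb.
39 min = 2340 s
Total bitrate budget: 24000.0 Mb / 2340 s = 10.256 Mbps.
Audio: 64 kbps = 0.064 Mbps.
Video: 10.256 − 0.064 = 10.192 Mbps.

10.19 Mbps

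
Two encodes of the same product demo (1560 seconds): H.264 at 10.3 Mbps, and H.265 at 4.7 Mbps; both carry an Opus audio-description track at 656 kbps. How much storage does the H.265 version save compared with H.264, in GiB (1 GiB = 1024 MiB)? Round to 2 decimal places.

Audio: 656 kbps = 0.656 Mbps.
H.264: 10.956 Mbps × 1560 s = 17091.4 Mb = 1.990 GiB.
H.265: 5.356 Mbps × 1560 s = 8355.4 Mb = 0.973 GiB.
Saving: 1.990 − 0.973 = 1.017 GiB.

1.02 GiB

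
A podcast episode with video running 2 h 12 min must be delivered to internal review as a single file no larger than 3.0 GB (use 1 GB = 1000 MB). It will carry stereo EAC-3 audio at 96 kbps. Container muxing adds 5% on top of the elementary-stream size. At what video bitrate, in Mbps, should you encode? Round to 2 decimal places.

Budget: 3.0 GB = 24000.0 Mb.
Stream payload after overhead: 24000.0 / 1.05 = 22857.1 Mb.
2 h 12 min = 132 min = 7920 s
Total bitrate budget: 22857.1 Mb / 7920 s = 2.886 Mbps.
Audio: 96 kbps = 0.096 Mbps.
Video: 2.886 − 0.096 = 2.790 Mbps.

2.79 Mbps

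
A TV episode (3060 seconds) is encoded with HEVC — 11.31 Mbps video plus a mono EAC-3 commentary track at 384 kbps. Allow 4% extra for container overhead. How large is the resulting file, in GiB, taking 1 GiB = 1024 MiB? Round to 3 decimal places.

4.332 GiB

Audio: 384 kbps = 0.384 Mbps.
Total bitrate: 11.31 + 0.384 = 11.694 Mbps.
Stream data: 11.694 Mbps × 3060 s = 35783.6 Mb.
With 4% container overhead: ×1.04.
37,215 Mb = 4,651,873,200 bytes ÷ 1,073,741,824 = 4.332 GiB.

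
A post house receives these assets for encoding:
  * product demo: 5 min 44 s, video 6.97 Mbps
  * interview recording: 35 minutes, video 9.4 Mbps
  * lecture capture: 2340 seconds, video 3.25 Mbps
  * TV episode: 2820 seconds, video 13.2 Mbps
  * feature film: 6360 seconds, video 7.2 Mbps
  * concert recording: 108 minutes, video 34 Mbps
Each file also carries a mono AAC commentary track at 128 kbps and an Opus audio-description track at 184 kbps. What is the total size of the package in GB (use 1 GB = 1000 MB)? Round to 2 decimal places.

Audio total: 128 + 184 = 312 kbps = 0.312 Mbps.
product demo: 7.282 Mbps × 344 s = 2505.0 Mb
interview recording: 9.712 Mbps × 2100 s = 20395.2 Mb
lecture capture: 3.562 Mbps × 2340 s = 8335.1 Mb
TV episode: 13.512 Mbps × 2820 s = 38103.8 Mb
feature film: 7.512 Mbps × 6360 s = 47776.3 Mb
concert recording: 34.312 Mbps × 6480 s = 222341.8 Mb
Total: 339457.2 Mb = 42432.2 MB.
= 42.43 GB.

42.43 GB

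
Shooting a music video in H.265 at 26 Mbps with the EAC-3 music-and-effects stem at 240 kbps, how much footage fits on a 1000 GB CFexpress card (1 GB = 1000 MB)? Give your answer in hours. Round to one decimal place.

84.7 hours

Audio: 240 kbps = 0.240 Mbps.
Total bitrate: 26 + 0.240 = 26.240 Mbps.
Capacity: 1000 GB = 8,000,000 Mb.
Recording time: 8,000,000 / 26.240 = 304,878 s ≈ 84.7 hours.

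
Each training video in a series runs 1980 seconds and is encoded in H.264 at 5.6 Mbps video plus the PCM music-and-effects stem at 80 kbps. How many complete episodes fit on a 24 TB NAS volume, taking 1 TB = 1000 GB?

Audio: 80 kbps = 0.080 Mbps.
Total bitrate: 5.680 Mbps.
Per item: 5.680 Mbps × 1980 s = 11,246 Mb = 1,406 MB.
Capacity: 24 TB = 192,000,000 Mb; 17072.13 items → 17072 complete.

17072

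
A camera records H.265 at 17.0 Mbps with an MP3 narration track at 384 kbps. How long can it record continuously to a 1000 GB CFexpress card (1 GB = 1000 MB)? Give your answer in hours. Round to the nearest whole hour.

128 hours

Audio: 384 kbps = 0.384 Mbps.
Total bitrate: 17.0 + 0.384 = 17.384 Mbps.
Capacity: 1000 GB = 8,000,000 Mb.
Recording time: 8,000,000 / 17.384 = 460,193 s ≈ 128 hours.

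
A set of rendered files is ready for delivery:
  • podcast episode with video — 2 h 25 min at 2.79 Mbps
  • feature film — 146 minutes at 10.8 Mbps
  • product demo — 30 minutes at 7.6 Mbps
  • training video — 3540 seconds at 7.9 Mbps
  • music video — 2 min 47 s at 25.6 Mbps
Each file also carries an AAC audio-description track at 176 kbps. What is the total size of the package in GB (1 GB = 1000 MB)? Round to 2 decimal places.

Audio: 176 kbps = 0.176 Mbps.
podcast episode with video: 2.966 Mbps × 8700 s = 25804.2 Mb
feature film: 10.976 Mbps × 8760 s = 96149.8 Mb
product demo: 7.776 Mbps × 1800 s = 13996.8 Mb
training video: 8.076 Mbps × 3540 s = 28589.0 Mb
music video: 25.776 Mbps × 167 s = 4304.6 Mb
Total: 168844.4 Mb = 21105.5 MB.
= 21.11 GB.

21.11 GB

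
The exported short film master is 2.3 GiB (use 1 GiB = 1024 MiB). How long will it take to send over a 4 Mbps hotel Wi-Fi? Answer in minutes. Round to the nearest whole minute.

82 minutes

File: 2.3 GiB = 19756.8 Mb.
At 4 Mbps: 19756.8 / 4 = 4939.2 s ≈ 82.3 minutes.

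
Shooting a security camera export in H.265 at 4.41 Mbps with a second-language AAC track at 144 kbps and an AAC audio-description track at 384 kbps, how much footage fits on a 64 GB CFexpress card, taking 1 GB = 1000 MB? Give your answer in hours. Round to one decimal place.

28.8 hours

Audio total: 144 + 384 = 528 kbps = 0.528 Mbps.
Total bitrate: 4.41 + 0.528 = 4.938 Mbps.
Capacity: 64 GB = 512,000 Mb.
Recording time: 512,000 / 4.938 = 103,686 s ≈ 28.8 hours.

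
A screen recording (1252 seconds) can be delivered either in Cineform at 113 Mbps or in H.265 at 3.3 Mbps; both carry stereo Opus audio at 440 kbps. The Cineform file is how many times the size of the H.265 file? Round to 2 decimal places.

Audio: 440 kbps = 0.440 Mbps.
Cineform: 113.440 Mbps × 1252 s = 142026.9 Mb = 16.534 GiB.
H.265: 3.740 Mbps × 1252 s = 4682.5 Mb = 0.545 GiB.
Ratio: 16.534 / 0.545 = 30.332.

30.33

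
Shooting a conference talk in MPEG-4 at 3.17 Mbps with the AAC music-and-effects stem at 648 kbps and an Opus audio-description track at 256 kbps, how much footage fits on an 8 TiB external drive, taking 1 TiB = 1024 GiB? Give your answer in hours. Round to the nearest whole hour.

4798 hours

Audio total: 648 + 256 = 904 kbps = 0.904 Mbps.
Total bitrate: 3.17 + 0.904 = 4.074 Mbps.
Capacity: 8 TiB = 70,368,744 Mb.
Recording time: 70,368,744 / 4.074 = 17,272,642 s ≈ 4,798 hours.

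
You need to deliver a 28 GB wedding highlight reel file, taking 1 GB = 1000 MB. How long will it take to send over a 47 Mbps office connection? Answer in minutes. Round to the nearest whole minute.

File: 28 GB = 224000.0 Mb.
At 47 Mbps: 224000.0 / 47 = 4766.0 s ≈ 79.4 minutes.

79 minutes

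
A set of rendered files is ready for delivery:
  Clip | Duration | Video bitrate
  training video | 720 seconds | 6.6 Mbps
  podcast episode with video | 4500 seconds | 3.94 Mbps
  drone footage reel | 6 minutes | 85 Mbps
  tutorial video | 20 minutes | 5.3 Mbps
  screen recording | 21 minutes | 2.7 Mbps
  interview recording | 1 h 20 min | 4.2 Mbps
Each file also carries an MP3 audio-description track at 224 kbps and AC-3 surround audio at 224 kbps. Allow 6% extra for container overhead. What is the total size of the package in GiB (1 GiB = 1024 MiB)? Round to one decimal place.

Audio total: 224 + 224 = 448 kbps = 0.448 Mbps.
training video: 7.048 Mbps × 720 s × 1.06 = 5379.0 Mb
podcast episode with video: 4.388 Mbps × 4500 s × 1.06 = 20930.8 Mb
drone footage reel: 85.448 Mbps × 360 s × 1.06 = 32607.0 Mb
tutorial video: 5.748 Mbps × 1200 s × 1.06 = 7311.5 Mb
screen recording: 3.148 Mbps × 1260 s × 1.06 = 4204.5 Mb
interview recording: 4.648 Mbps × 4800 s × 1.06 = 23649.0 Mb
Total: 94081.7 Mb = 11760.2 MB.
= 10.95 GiB.

11.0 GiB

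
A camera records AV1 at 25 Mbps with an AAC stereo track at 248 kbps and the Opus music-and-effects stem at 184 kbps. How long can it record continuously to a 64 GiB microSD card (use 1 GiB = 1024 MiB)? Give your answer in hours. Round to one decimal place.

Audio total: 248 + 184 = 432 kbps = 0.432 Mbps.
Total bitrate: 25 + 0.432 = 25.432 Mbps.
Capacity: 64 GiB = 549,756 Mb.
Recording time: 549,756 / 25.432 = 21,617 s ≈ 6.00 hours.

6.0 hours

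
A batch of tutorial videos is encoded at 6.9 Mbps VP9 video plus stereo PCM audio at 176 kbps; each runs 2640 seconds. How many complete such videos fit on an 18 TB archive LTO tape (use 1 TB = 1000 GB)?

7708

Audio: 176 kbps = 0.176 Mbps.
Total bitrate: 7.076 Mbps.
Per item: 7.076 Mbps × 2640 s = 18,681 Mb = 2,335 MB.
Capacity: 18 TB = 144,000,000 Mb; 7708.52 items → 7708 complete.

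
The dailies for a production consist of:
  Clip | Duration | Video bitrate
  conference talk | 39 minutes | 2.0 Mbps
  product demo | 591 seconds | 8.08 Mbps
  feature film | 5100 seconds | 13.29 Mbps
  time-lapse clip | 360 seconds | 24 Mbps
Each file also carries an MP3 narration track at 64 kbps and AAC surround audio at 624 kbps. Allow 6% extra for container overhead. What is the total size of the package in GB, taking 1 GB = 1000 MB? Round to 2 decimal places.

12.14 GB

Audio total: 64 + 624 = 688 kbps = 0.688 Mbps.
conference talk: 2.688 Mbps × 2340 s × 1.06 = 6667.3 Mb
product demo: 8.768 Mbps × 591 s × 1.06 = 5492.8 Mb
feature film: 13.978 Mbps × 5100 s × 1.06 = 75565.1 Mb
time-lapse clip: 24.688 Mbps × 360 s × 1.06 = 9420.9 Mb
Total: 97146.1 Mb = 12143.3 MB.
= 12.14 GB.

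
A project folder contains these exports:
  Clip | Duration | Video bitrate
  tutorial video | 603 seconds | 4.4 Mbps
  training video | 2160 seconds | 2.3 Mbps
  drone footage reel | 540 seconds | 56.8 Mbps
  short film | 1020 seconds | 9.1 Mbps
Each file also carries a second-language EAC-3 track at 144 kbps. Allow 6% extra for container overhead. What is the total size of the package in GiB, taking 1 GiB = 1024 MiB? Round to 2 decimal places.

Audio: 144 kbps = 0.144 Mbps.
tutorial video: 4.544 Mbps × 603 s × 1.06 = 2904.4 Mb
training video: 2.444 Mbps × 2160 s × 1.06 = 5595.8 Mb
drone footage reel: 56.944 Mbps × 540 s × 1.06 = 32594.7 Mb
short film: 9.244 Mbps × 1020 s × 1.06 = 9994.6 Mb
Total: 51089.6 Mb = 6386.2 MB.
= 5.948 GiB.

5.95 GiB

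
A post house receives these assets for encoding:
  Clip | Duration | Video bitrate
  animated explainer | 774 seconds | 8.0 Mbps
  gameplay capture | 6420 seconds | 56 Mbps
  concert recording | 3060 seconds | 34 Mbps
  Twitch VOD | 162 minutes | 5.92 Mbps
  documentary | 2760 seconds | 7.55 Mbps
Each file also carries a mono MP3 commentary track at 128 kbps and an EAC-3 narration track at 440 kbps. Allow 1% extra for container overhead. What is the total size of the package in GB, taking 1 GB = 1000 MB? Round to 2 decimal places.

Audio total: 128 + 440 = 568 kbps = 0.568 Mbps.
animated explainer: 8.568 Mbps × 774 s × 1.01 = 6697.9 Mb
gameplay capture: 56.568 Mbps × 6420 s × 1.01 = 366798.2 Mb
concert recording: 34.568 Mbps × 3060 s × 1.01 = 106835.9 Mb
Twitch VOD: 6.488 Mbps × 9720 s × 1.01 = 63694.0 Mb
documentary: 8.118 Mbps × 2760 s × 1.01 = 22629.7 Mb
Total: 566655.8 Mb = 70832.0 MB.
= 70.83 GB.

70.83 GB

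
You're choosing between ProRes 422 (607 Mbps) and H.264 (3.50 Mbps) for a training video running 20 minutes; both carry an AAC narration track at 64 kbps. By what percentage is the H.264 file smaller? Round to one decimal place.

99.4%

20 min = 1200 s
Audio: 64 kbps = 0.064 Mbps.
ProRes 422: 607.064 Mbps × 1200 s = 728476.8 Mb = 84.806 GiB.
H.264: 3.564 Mbps × 1200 s = 4276.8 Mb = 0.498 GiB.
Reduction: (1 − 0.498/84.806) × 100 = 99.41%.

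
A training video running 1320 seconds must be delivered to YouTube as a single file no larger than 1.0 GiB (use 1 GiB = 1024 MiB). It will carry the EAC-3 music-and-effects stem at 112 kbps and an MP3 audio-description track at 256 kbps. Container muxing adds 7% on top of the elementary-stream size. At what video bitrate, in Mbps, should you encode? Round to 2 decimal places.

5.71 Mbps

Budget: 1.0 GiB = 8589.9 Mb.
Stream payload after overhead: 8589.9 / 1.07 = 8028.0 Mb.
Total bitrate budget: 8028.0 Mb / 1320 s = 6.082 Mbps.
Audio total: 112 + 256 = 368 kbps = 0.368 Mbps.
Video: 6.082 − 0.368 = 5.714 Mbps.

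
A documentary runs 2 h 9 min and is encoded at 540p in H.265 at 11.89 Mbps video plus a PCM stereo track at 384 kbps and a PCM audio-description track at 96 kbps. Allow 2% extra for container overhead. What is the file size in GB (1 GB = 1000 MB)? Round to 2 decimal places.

2 h 9 min = 129 min = 7740 s
Audio total: 384 + 96 = 480 kbps = 0.480 Mbps.
Total bitrate: 11.89 + 0.480 = 12.370 Mbps.
Stream data: 12.370 Mbps × 7740 s = 95743.8 Mb.
With 2% container overhead: ×1.02.
97,659 Mb ÷ 8 = 12,207 MB → 12.21 GB.

12.21 GB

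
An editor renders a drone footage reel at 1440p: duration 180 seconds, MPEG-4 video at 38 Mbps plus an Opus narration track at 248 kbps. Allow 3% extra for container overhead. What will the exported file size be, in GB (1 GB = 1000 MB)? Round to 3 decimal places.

Audio: 248 kbps = 0.248 Mbps.
Total bitrate: 38 + 0.248 = 38.248 Mbps.
Stream data: 38.248 Mbps × 180 s = 6884.6 Mb.
With 3% container overhead: ×1.03.
7,091 Mb ÷ 8 = 886.4 MB → 0.8864 GB.

0.886 GB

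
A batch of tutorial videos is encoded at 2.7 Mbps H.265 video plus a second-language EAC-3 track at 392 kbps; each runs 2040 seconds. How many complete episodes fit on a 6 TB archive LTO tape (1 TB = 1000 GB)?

7609

Audio: 392 kbps = 0.392 Mbps.
Total bitrate: 3.092 Mbps.
Per item: 3.092 Mbps × 2040 s = 6,308 Mb = 788.5 MB.
Capacity: 6 TB = 48,000,000 Mb; 7609.77 items → 7609 complete.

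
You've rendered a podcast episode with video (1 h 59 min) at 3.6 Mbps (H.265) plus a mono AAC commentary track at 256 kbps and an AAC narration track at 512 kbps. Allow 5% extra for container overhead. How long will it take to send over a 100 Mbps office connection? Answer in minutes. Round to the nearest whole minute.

5 minutes

1 h 59 min = 119 min = 7140 s
Audio total: 256 + 512 = 768 kbps = 0.768 Mbps.
Total bitrate: 4.368 Mbps.
File: 4.368 Mbps × 7140 s = 31187.5 Mb.
With 5% container overhead: ×1.05. → 32746.9 Mb.
At 100 Mbps: 32746.9 / 100 = 327.5 s ≈ 5.46 minutes.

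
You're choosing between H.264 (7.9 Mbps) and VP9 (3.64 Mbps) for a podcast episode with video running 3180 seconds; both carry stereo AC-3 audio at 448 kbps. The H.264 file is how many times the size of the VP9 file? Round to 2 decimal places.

2.04

Audio: 448 kbps = 0.448 Mbps.
H.264: 8.348 Mbps × 3180 s = 26546.6 Mb = 3.318 GB.
VP9: 4.088 Mbps × 3180 s = 12999.8 Mb = 1.625 GB.
Ratio: 3.318 / 1.625 = 2.042.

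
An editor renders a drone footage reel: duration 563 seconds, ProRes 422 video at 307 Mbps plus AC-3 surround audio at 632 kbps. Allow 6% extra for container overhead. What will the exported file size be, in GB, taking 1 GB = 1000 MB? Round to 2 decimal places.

22.95 GB

Audio: 632 kbps = 0.632 Mbps.
Total bitrate: 307 + 0.632 = 307.632 Mbps.
Stream data: 307.632 Mbps × 563 s = 173196.8 Mb.
With 6% container overhead: ×1.06.
183,589 Mb ÷ 8 = 22,949 MB → 22.95 GB.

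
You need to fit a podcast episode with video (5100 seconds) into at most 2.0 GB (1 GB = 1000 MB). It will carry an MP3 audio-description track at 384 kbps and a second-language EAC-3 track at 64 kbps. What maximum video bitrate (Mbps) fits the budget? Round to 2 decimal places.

2.69 Mbps

Budget: 2.0 GB = 16000.0 Mb.
Total bitrate budget: 16000.0 Mb / 5100 s = 3.137 Mbps.
Audio total: 384 + 64 = 448 kbps = 0.448 Mbps.
Video: 3.137 − 0.448 = 2.689 Mbps.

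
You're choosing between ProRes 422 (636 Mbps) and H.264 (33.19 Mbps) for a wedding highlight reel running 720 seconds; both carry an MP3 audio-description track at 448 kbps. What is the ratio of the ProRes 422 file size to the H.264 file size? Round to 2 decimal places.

18.92

Audio: 448 kbps = 0.448 Mbps.
ProRes 422: 636.448 Mbps × 720 s = 458242.6 Mb = 57.280 GB.
H.264: 33.638 Mbps × 720 s = 24219.4 Mb = 3.027 GB.
Ratio: 57.280 / 3.027 = 18.921.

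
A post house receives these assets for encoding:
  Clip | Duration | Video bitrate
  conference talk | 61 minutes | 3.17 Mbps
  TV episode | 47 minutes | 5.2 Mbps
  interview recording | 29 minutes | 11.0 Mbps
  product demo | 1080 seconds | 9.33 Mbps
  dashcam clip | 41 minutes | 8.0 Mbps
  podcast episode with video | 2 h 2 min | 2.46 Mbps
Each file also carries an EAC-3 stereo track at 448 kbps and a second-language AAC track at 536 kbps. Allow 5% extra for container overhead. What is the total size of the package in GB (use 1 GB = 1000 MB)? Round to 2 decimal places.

14.69 GB

Audio total: 448 + 536 = 984 kbps = 0.984 Mbps.
conference talk: 4.154 Mbps × 3660 s × 1.05 = 15963.8 Mb
TV episode: 6.184 Mbps × 2820 s × 1.05 = 18310.8 Mb
interview recording: 11.984 Mbps × 1740 s × 1.05 = 21894.8 Mb
product demo: 10.314 Mbps × 1080 s × 1.05 = 11696.1 Mb
dashcam clip: 8.984 Mbps × 2460 s × 1.05 = 23205.7 Mb
podcast episode with video: 3.444 Mbps × 7320 s × 1.05 = 26470.6 Mb
Total: 117541.7 Mb = 14692.7 MB.
= 14.69 GB.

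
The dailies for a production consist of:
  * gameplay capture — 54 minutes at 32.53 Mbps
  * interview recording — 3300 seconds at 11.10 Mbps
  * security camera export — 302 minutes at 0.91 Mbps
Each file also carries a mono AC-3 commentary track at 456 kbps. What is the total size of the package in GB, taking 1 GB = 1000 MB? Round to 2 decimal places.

Audio: 456 kbps = 0.456 Mbps.
gameplay capture: 32.986 Mbps × 3240 s = 106874.6 Mb
interview recording: 11.556 Mbps × 3300 s = 38134.8 Mb
security camera export: 1.366 Mbps × 18120 s = 24751.9 Mb
Total: 169761.4 Mb = 21220.2 MB.
= 21.22 GB.

21.22 GB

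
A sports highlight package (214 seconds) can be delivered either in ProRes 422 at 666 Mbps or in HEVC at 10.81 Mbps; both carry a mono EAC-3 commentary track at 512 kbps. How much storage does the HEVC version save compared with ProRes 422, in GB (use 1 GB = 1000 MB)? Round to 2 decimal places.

17.53 GB

Audio: 512 kbps = 0.512 Mbps.
ProRes 422: 666.512 Mbps × 214 s = 142633.6 Mb = 17.829 GB.
HEVC: 11.322 Mbps × 214 s = 2422.9 Mb = 0.303 GB.
Saving: 17.829 − 0.303 = 17.526 GB.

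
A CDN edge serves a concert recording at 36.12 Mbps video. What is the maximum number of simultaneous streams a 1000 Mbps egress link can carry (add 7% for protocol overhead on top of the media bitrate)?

25

On the wire with 7% overhead: 38.648 Mbps.
1000 Mbps = 1,000 Mbps; 1,000 / 38.648 = 25.87 → 25 viewers.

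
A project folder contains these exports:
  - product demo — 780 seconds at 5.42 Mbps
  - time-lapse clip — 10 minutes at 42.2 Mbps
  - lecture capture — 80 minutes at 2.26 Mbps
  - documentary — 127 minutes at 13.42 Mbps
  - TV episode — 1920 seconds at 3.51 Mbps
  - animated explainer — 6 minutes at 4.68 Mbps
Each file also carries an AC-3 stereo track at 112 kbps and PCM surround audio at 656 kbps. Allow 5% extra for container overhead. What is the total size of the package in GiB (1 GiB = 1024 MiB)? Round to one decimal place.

20.0 GiB

Audio total: 112 + 656 = 768 kbps = 0.768 Mbps.
product demo: 6.188 Mbps × 780 s × 1.05 = 5068.0 Mb
time-lapse clip: 42.968 Mbps × 600 s × 1.05 = 27069.8 Mb
lecture capture: 3.028 Mbps × 4800 s × 1.05 = 15261.1 Mb
documentary: 14.188 Mbps × 7620 s × 1.05 = 113518.2 Mb
TV episode: 4.278 Mbps × 1920 s × 1.05 = 8624.4 Mb
animated explainer: 5.448 Mbps × 360 s × 1.05 = 2059.3 Mb
Total: 171600.9 Mb = 21450.1 MB.
= 19.98 GiB.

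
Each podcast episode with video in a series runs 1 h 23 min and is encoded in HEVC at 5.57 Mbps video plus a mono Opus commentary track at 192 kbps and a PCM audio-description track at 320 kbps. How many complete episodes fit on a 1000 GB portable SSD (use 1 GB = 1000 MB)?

264

1 h 23 min = 83 min = 4980 s
Audio total: 192 + 320 = 512 kbps = 0.512 Mbps.
Total bitrate: 6.082 Mbps.
Per item: 6.082 Mbps × 4980 s = 30,288 Mb = 3,786 MB.
Capacity: 1000 GB = 8,000,000 Mb; 264.13 items → 264 complete.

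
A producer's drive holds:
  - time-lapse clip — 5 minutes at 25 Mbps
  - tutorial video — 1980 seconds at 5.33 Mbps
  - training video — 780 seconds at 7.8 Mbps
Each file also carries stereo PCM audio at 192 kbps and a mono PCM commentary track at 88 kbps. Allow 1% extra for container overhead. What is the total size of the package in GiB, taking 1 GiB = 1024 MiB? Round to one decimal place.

2.9 GiB

Audio total: 192 + 88 = 280 kbps = 0.280 Mbps.
time-lapse clip: 25.280 Mbps × 300 s × 1.01 = 7659.8 Mb
tutorial video: 5.610 Mbps × 1980 s × 1.01 = 11218.9 Mb
training video: 8.080 Mbps × 780 s × 1.01 = 6365.4 Mb
Total: 25244.1 Mb = 3155.5 MB.
= 2.939 GiB.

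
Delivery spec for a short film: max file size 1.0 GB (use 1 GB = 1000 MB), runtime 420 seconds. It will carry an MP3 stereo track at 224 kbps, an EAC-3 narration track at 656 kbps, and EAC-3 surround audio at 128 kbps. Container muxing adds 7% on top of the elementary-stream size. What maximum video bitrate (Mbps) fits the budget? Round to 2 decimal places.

16.79 Mbps

Budget: 1.0 GB = 8000.0 Mb.
Stream payload after overhead: 8000.0 / 1.07 = 7476.6 Mb.
Total bitrate budget: 7476.6 Mb / 420 s = 17.802 Mbps.
Audio total: 224 + 656 + 128 = 1008 kbps = 1.008 Mbps.
Video: 17.802 − 1.008 = 16.794 Mbps.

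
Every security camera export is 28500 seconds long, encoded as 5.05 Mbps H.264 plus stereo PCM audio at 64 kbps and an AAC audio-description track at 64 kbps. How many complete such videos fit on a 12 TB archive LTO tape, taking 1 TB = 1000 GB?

Audio total: 64 + 64 = 128 kbps = 0.128 Mbps.
Total bitrate: 5.178 Mbps.
Per item: 5.178 Mbps × 28500 s = 147,573 Mb = 18,447 MB.
Capacity: 12 TB = 96,000,000 Mb; 650.53 items → 650 complete.

650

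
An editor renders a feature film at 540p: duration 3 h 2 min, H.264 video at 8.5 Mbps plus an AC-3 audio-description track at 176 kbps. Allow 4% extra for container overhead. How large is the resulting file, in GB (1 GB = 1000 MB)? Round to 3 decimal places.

3 h 2 min = 182 min = 10920 s
Audio: 176 kbps = 0.176 Mbps.
Total bitrate: 8.5 + 0.176 = 8.676 Mbps.
Stream data: 8.676 Mbps × 10920 s = 94741.9 Mb.
With 4% container overhead: ×1.04.
98,532 Mb ÷ 8 = 12,316 MB → 12.32 GB.

12.316 GB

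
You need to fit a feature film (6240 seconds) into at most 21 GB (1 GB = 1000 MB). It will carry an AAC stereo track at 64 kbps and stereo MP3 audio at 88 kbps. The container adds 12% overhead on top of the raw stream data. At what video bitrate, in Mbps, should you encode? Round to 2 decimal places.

Budget: 21 GB = 168000.0 Mb.
Stream payload after overhead: 168000.0 / 1.12 = 150000.0 Mb.
Total bitrate budget: 150000.0 Mb / 6240 s = 24.038 Mbps.
Audio total: 64 + 88 = 152 kbps = 0.152 Mbps.
Video: 24.038 − 0.152 = 23.886 Mbps.

23.89 Mbps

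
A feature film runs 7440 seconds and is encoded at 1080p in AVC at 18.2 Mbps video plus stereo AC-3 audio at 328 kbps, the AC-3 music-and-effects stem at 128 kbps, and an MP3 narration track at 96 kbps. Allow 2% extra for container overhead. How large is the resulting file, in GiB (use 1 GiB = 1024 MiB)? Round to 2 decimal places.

Audio total: 328 + 128 + 96 = 552 kbps = 0.552 Mbps.
Total bitrate: 18.2 + 0.552 = 18.752 Mbps.
Stream data: 18.752 Mbps × 7440 s = 139514.9 Mb.
With 2% container overhead: ×1.02.
142,305 Mb = 17,788,147,200 bytes ÷ 1,073,741,824 = 16.57 GiB.

16.57 GiB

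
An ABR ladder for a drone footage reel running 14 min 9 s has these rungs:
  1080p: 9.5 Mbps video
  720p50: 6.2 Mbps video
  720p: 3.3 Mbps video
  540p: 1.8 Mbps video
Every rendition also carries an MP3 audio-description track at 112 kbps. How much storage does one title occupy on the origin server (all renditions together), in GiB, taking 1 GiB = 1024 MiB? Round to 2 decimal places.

2.10 GiB

14 min 9 s = 849 s
Audio: 112 kbps = 0.112 Mbps.
Sum of rendition bitrates: (9.5+0.112) + (6.2+0.112) + (3.3+0.112) + (1.8+0.112) = 21.248 Mbps.
× 849 s = 18,040 Mb = 2,255 MB = 2.100 GiB.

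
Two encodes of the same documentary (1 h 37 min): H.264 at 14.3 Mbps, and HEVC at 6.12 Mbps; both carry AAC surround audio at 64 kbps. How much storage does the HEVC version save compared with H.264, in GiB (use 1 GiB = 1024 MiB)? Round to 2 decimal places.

1 h 37 min = 97 min = 5820 s
Audio: 64 kbps = 0.064 Mbps.
H.264: 14.364 Mbps × 5820 s = 83598.5 Mb = 9.732 GiB.
HEVC: 6.184 Mbps × 5820 s = 35990.9 Mb = 4.190 GiB.
Saving: 9.732 − 4.190 = 5.542 GiB.

5.54 GiB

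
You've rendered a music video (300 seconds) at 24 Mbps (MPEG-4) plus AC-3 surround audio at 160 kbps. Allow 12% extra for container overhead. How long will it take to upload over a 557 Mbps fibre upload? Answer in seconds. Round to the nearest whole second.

15 seconds

Audio: 160 kbps = 0.160 Mbps.
Total bitrate: 24.160 Mbps.
File: 24.160 Mbps × 300 s = 7248.0 Mb.
With 12% container overhead: ×1.12. → 8117.8 Mb.
At 557 Mbps: 8117.8 / 557 = 14.6 s ≈ 14.6 seconds.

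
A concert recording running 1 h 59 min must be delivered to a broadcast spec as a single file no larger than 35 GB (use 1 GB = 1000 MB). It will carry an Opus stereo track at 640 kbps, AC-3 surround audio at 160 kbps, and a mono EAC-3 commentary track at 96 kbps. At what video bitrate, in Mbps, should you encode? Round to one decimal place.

Budget: 35 GB = 280000.0 Mb.
1 h 59 min = 119 min = 7140 s
Total bitrate budget: 280000.0 Mb / 7140 s = 39.216 Mbps.
Audio total: 640 + 160 + 96 = 896 kbps = 0.896 Mbps.
Video: 39.216 − 0.896 = 38.320 Mbps.

38.3 Mbps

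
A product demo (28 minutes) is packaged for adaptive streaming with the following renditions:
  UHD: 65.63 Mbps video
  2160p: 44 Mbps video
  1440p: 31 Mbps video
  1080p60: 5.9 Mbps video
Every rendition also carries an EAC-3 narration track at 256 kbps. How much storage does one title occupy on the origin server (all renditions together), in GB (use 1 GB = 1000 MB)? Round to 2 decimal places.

30.99 GB

28 min = 1680 s
Audio: 256 kbps = 0.256 Mbps.
Sum of rendition bitrates: (65.63+0.256) + (44+0.256) + (31+0.256) + (5.9+0.256) = 147.554 Mbps.
× 1680 s = 247,891 Mb = 30,986 MB = 30.99 GB.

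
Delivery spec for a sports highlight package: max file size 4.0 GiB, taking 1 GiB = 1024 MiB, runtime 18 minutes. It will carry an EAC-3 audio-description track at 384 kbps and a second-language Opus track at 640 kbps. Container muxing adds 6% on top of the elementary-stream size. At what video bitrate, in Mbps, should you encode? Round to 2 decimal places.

28.99 Mbps

Budget: 4.0 GiB = 34359.7 Mb.
Stream payload after overhead: 34359.7 / 1.06 = 32414.8 Mb.
18 min = 1080 s
Total bitrate budget: 32414.8 Mb / 1080 s = 30.014 Mbps.
Audio total: 384 + 640 = 1024 kbps = 1.024 Mbps.
Video: 30.014 − 1.024 = 28.990 Mbps.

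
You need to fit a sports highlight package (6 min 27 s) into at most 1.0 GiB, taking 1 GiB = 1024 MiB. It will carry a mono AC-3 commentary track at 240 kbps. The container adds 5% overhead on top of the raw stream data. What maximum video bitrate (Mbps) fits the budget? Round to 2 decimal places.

Budget: 1.0 GiB = 8589.9 Mb.
Stream payload after overhead: 8589.9 / 1.05 = 8180.9 Mb.
6 min 27 s = 387 s
Total bitrate budget: 8180.9 Mb / 387 s = 21.139 Mbps.
Audio: 240 kbps = 0.240 Mbps.
Video: 21.139 − 0.240 = 20.899 Mbps.

20.90 Mbps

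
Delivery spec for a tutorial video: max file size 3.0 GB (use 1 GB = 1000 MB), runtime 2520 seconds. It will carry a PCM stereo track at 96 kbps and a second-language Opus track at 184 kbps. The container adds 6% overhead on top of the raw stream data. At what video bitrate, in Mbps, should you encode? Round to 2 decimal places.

8.70 Mbps

Budget: 3.0 GB = 24000.0 Mb.
Stream payload after overhead: 24000.0 / 1.06 = 22641.5 Mb.
Total bitrate budget: 22641.5 Mb / 2520 s = 8.985 Mbps.
Audio total: 96 + 184 = 280 kbps = 0.280 Mbps.
Video: 8.985 − 0.280 = 8.705 Mbps.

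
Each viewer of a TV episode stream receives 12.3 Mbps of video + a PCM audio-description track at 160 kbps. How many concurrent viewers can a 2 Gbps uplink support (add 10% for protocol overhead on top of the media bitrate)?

Audio: 160 kbps = 0.160 Mbps.
Per-viewer media rate: 12.460 Mbps.
On the wire with 10% overhead: 13.706 Mbps.
2 Gbps = 2,000 Mbps; 2,000 / 13.706 = 145.92 → 145 viewers.

145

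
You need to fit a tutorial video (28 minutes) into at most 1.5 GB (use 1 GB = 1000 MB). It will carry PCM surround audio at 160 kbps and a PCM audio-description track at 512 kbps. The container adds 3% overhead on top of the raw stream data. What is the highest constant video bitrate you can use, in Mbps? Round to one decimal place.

Budget: 1.5 GB = 12000.0 Mb.
Stream payload after overhead: 12000.0 / 1.03 = 11650.5 Mb.
28 min = 1680 s
Total bitrate budget: 11650.5 Mb / 1680 s = 6.935 Mbps.
Audio total: 160 + 512 = 672 kbps = 0.672 Mbps.
Video: 6.935 − 0.672 = 6.263 Mbps.

6.3 Mbps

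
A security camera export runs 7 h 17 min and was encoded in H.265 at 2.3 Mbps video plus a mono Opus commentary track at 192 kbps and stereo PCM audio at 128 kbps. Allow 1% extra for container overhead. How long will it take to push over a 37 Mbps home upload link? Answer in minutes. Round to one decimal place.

31.3 minutes

7 h 17 min = 437 min = 26220 s
Audio total: 192 + 128 = 320 kbps = 0.320 Mbps.
Total bitrate: 2.620 Mbps.
File: 2.620 Mbps × 26220 s = 68696.4 Mb.
With 1% container overhead: ×1.01. → 69383.4 Mb.
At 37 Mbps: 69383.4 / 37 = 1875.2 s ≈ 31.3 minutes.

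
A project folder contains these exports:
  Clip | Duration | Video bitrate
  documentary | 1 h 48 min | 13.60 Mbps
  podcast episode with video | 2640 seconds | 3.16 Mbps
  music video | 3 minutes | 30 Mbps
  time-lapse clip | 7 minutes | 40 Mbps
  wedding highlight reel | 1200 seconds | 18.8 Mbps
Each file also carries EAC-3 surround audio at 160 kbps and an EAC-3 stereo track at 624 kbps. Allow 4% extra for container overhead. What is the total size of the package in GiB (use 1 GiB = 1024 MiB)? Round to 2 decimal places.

18.14 GiB

Audio total: 160 + 624 = 784 kbps = 0.784 Mbps.
documentary: 14.384 Mbps × 6480 s × 1.04 = 96936.7 Mb
podcast episode with video: 3.944 Mbps × 2640 s × 1.04 = 10828.6 Mb
music video: 30.784 Mbps × 180 s × 1.04 = 5762.8 Mb
time-lapse clip: 40.784 Mbps × 420 s × 1.04 = 17814.5 Mb
wedding highlight reel: 19.584 Mbps × 1200 s × 1.04 = 24440.8 Mb
Total: 155783.3 Mb = 19472.9 MB.
= 18.14 GiB.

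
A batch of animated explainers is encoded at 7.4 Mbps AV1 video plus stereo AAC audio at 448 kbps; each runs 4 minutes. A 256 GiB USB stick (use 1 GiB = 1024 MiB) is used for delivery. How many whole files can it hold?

1167

4 min = 240 s
Audio: 448 kbps = 0.448 Mbps.
Total bitrate: 7.848 Mbps.
Per item: 7.848 Mbps × 240 s = 1,884 Mb = 235.4 MB.
Capacity: 256 GiB = 2,199,023 Mb; 1167.51 items → 1167 complete.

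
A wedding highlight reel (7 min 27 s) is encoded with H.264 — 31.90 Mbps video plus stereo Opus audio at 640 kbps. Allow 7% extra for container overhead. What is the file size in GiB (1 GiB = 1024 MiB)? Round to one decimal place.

7 min 27 s = 447 s
Audio: 640 kbps = 0.640 Mbps.
Total bitrate: 31.90 + 0.640 = 32.540 Mbps.
Stream data: 32.540 Mbps × 447 s = 14545.4 Mb.
With 7% container overhead: ×1.07.
15,564 Mb = 1,945,444,575 bytes ÷ 1,073,741,824 = 1.812 GiB.

1.8 GiB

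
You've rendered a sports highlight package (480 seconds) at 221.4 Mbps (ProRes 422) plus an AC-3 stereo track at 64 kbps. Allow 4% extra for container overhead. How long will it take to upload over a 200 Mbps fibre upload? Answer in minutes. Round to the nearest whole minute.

9 minutes

Audio: 64 kbps = 0.064 Mbps.
Total bitrate: 221.464 Mbps.
File: 221.464 Mbps × 480 s = 106302.7 Mb.
With 4% container overhead: ×1.04. → 110554.8 Mb.
At 200 Mbps: 110554.8 / 200 = 552.8 s ≈ 9.21 minutes.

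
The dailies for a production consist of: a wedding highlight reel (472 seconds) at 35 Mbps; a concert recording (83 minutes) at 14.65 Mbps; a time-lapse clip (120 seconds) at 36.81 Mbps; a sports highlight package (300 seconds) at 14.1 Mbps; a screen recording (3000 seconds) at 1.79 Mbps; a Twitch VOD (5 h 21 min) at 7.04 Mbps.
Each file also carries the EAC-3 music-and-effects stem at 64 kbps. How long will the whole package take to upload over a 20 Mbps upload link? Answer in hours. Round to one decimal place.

3.3 hours

Audio: 64 kbps = 0.064 Mbps.
wedding highlight reel: 35.064 Mbps × 472 s = 16550.2 Mb
concert recording: 14.714 Mbps × 4980 s = 73275.7 Mb
time-lapse clip: 36.874 Mbps × 120 s = 4424.9 Mb
sports highlight package: 14.164 Mbps × 300 s = 4249.2 Mb
screen recording: 1.854 Mbps × 3000 s = 5562.0 Mb
Twitch VOD: 7.104 Mbps × 19260 s = 136823.0 Mb
Total: 240885.0 Mb = 30110.6 MB.
At 20 Mbps: 240885.0 / 20 = 12044 s ≈ 3.35 hours.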